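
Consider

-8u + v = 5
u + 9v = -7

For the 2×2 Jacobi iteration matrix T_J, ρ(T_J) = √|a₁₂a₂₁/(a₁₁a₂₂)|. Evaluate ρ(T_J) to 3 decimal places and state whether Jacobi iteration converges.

0.118

a₁₂a₂₁/(a₁₁a₂₂) = (1)·(1) / ((-8)·(9)) = -0.013889
ρ = √|-0.013889| = √0.013889 = 0.118
ρ < 1, so Jacobi converges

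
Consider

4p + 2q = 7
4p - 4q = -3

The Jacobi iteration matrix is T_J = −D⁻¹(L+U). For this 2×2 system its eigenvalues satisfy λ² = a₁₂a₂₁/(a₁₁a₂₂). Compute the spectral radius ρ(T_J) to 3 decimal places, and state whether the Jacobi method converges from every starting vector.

0.707

a₁₂a₂₁/(a₁₁a₂₂) = (2)·(4) / ((4)·(-4)) = -0.500000
ρ = √|-0.500000| = √0.500000 = 0.707
ρ < 1, so Jacobi converges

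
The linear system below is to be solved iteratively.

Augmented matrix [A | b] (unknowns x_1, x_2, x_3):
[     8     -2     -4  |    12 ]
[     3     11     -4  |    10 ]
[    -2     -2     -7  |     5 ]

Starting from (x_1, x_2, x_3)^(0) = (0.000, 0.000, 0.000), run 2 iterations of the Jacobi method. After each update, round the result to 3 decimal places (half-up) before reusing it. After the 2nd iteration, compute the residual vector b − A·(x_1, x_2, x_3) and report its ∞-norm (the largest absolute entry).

Iteration 1:
  x_1 = (12 - (-2)·0.000 - (-4)·0.000) / (8) = 1.500
  x_2 = (10 - (3)·0.000 - (-4)·0.000) / (11) = 0.909
  x_3 = (5 - (-2)·0.000 - (-2)·0.000) / (-7) = -0.714
Iteration 2:
  x_1 = (12 - (-2)·0.909 - (-4)·-0.714) / (8) = 1.370
  x_2 = (10 - (3)·1.500 - (-4)·-0.714) / (11) = 0.240
  x_3 = (5 - (-2)·1.500 - (-2)·0.909) / (-7) = -1.403
Residual b − A·x = (-4.092, -2.362, -1.601); ∞-norm = 4.092

4.092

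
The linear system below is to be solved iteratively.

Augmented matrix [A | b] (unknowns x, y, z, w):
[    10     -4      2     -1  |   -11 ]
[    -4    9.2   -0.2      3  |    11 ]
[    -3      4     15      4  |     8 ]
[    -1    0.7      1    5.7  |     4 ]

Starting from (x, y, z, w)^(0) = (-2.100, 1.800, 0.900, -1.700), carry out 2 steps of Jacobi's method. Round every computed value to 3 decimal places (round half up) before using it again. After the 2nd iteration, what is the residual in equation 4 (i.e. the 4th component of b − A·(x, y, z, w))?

Iteration 1:
  x = (-11 - (-4)·1.800 - (2)·0.900 - (-1)·-1.700) / (10) = -0.730
  y = (11 - (-4)·-2.100 - (-0.2)·0.900 - (3)·-1.700) / (9.2) = 0.857
  z = (8 - (-3)·-2.100 - (4)·1.800 - (4)·-1.700) / (15) = 0.087
  w = (4 - (-1)·-2.100 - (0.7)·1.800 - (1)·0.900) / (5.7) = -0.046
Iteration 2:
  x = (-11 - (-4)·0.857 - (2)·0.087 - (-1)·-0.046) / (10) = -0.779
  y = (11 - (-4)·-0.730 - (-0.2)·0.087 - (3)·-0.046) / (9.2) = 0.895
  z = (8 - (-3)·-0.730 - (4)·0.857 - (4)·-0.046) / (15) = 0.171
  w = (4 - (-1)·-0.730 - (0.7)·0.857 - (1)·0.087) / (5.7) = 0.453
Residual b − A·x = (0.481, -1.675, -2.294, -0.159)

-0.159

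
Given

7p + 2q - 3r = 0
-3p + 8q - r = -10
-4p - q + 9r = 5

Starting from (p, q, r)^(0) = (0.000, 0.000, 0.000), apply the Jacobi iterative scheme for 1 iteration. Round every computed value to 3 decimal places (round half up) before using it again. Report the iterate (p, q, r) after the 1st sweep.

(0.000, -1.250, 0.556)

Iteration 1:
  p = (0 - (2)·0.000 - (-3)·0.000) / (7) = 0.000
  q = (-10 - (-3)·0.000 - (-1)·0.000) / (8) = -1.250
  r = (5 - (-4)·0.000 - (-1)·0.000) / (9) = 0.556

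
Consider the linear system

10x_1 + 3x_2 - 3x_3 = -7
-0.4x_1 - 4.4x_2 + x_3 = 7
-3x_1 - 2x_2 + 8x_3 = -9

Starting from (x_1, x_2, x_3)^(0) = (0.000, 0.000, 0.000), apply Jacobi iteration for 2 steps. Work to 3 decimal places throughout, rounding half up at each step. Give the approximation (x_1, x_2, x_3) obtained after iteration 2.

(-0.560, -1.783, -1.785)

Iteration 1:
  x_1 = (-7 - (3)·0.000 - (-3)·0.000) / (10) = -0.700
  x_2 = (7 - (-0.4)·0.000 - (1)·0.000) / (-4.4) = -1.591
  x_3 = (-9 - (-3)·0.000 - (-2)·0.000) / (8) = -1.125
Iteration 2:
  x_1 = (-7 - (3)·-1.591 - (-3)·-1.125) / (10) = -0.560
  x_2 = (7 - (-0.4)·-0.700 - (1)·-1.125) / (-4.4) = -1.783
  x_3 = (-9 - (-3)·-0.700 - (-2)·-1.591) / (8) = -1.785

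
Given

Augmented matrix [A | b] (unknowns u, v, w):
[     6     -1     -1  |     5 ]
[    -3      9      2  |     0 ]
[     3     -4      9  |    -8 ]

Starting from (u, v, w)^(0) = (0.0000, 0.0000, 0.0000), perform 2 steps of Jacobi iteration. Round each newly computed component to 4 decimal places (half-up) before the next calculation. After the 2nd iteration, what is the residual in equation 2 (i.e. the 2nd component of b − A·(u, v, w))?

0.1113

Iteration 1:
  u = (5 - (-1)·0.0000 - (-1)·0.0000) / (6) = 0.8333
  v = (0 - (-3)·0.0000 - (2)·0.0000) / (9) = 0.0000
  w = (-8 - (3)·0.0000 - (-4)·0.0000) / (9) = -0.8889
Iteration 2:
  u = (5 - (-1)·0.0000 - (-1)·-0.8889) / (6) = 0.6852
  v = (0 - (-3)·0.8333 - (2)·-0.8889) / (9) = 0.4753
  w = (-8 - (3)·0.8333 - (-4)·0.0000) / (9) = -1.1667
Residual b − A·x = (0.1974, 0.1113, 2.3459)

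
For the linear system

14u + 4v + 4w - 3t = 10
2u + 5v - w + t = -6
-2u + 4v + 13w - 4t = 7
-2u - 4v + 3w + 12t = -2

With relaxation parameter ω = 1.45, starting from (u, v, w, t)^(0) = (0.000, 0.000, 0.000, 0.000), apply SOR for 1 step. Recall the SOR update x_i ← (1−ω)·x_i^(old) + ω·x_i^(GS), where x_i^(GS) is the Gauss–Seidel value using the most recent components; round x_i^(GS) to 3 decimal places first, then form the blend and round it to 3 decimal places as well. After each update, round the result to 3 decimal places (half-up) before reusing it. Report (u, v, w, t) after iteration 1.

Iteration 1:
  u: GS value = (10 - (4)·0.000 - (4)·0.000 - (-3)·0.000) / (14) = 0.714;  u ← (1−ω)·0.000 + ω·0.714 = 1.035
  v: GS value = (-6 - (2)·1.035 - (-1)·0.000 - (1)·0.000) / (5) = -1.614;  v ← (1−ω)·0.000 + ω·-1.614 = -2.340
  w: GS value = (7 - (-2)·1.035 - (4)·-2.340 - (-4)·0.000) / (13) = 1.418;  w ← (1−ω)·0.000 + ω·1.418 = 2.056
  t: GS value = (-2 - (-2)·1.035 - (-4)·-2.340 - (3)·2.056) / (12) = -1.288;  t ← (1−ω)·0.000 + ω·-1.288 = -1.868

(1.035, -2.340, 2.056, -1.868)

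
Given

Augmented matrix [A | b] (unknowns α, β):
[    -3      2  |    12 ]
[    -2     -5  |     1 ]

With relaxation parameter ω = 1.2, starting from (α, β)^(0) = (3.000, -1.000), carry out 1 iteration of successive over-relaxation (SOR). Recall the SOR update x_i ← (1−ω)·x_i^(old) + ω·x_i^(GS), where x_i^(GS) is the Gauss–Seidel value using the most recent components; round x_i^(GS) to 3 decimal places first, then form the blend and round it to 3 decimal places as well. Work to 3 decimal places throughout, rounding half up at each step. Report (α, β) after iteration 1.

(-6.200, 2.936)

Iteration 1:
  α: GS value = (12 - (2)·-1.000) / (-3) = -4.667;  α ← (1−ω)·3.000 + ω·-4.667 = -6.200
  β: GS value = (1 - (-2)·-6.200) / (-5) = 2.280;  β ← (1−ω)·-1.000 + ω·2.280 = 2.936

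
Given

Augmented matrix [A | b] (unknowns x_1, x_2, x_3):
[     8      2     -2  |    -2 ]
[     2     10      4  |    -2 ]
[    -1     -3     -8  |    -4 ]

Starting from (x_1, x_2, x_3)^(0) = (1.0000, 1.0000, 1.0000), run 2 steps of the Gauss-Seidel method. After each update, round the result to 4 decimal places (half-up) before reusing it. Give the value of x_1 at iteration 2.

Iteration 1:
  x_1 = (-2 - (2)·1.0000 - (-2)·1.0000) / (8) = -0.2500
  x_2 = (-2 - (2)·-0.2500 - (4)·1.0000) / (10) = -0.5500
  x_3 = (-4 - (-1)·-0.2500 - (-3)·-0.5500) / (-8) = 0.7375
Iteration 2:
  x_1 = (-2 - (2)·-0.5500 - (-2)·0.7375) / (8) = 0.0719
  x_2 = (-2 - (2)·0.0719 - (4)·0.7375) / (10) = -0.5094
  x_3 = (-4 - (-1)·0.0719 - (-3)·-0.5094) / (-8) = 0.6820

0.0719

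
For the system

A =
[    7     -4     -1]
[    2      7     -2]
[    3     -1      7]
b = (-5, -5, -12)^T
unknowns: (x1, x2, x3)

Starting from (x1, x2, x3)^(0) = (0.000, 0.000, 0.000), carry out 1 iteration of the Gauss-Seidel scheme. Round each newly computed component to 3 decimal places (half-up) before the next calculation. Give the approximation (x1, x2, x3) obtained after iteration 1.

(-0.714, -0.510, -1.481)

Iteration 1:
  x1 = (-5 - (-4)·0.000 - (-1)·0.000) / (7) = -0.714
  x2 = (-5 - (2)·-0.714 - (-2)·0.000) / (7) = -0.510
  x3 = (-12 - (3)·-0.714 - (-1)·-0.510) / (7) = -1.481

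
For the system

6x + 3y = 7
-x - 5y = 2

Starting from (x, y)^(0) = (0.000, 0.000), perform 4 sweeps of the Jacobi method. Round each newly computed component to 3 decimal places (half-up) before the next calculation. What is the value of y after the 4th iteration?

-0.697

Iteration 1:
  x = (7 - (3)·0.000) / (6) = 1.167
  y = (2 - (-1)·0.000) / (-5) = -0.400
Iteration 2:
  x = (7 - (3)·-0.400) / (6) = 1.367
  y = (2 - (-1)·1.167) / (-5) = -0.633
Iteration 3:
  x = (7 - (3)·-0.633) / (6) = 1.483
  y = (2 - (-1)·1.367) / (-5) = -0.673
Iteration 4:
  x = (7 - (3)·-0.673) / (6) = 1.503
  y = (2 - (-1)·1.483) / (-5) = -0.697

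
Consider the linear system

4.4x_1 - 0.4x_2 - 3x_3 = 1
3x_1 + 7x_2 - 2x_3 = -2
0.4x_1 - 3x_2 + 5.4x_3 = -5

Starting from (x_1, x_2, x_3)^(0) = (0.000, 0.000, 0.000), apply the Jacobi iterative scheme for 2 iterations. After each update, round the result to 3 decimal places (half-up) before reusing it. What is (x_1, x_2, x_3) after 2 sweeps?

Iteration 1:
  x_1 = (1 - (-0.4)·0.000 - (-3)·0.000) / (4.4) = 0.227
  x_2 = (-2 - (3)·0.000 - (-2)·0.000) / (7) = -0.286
  x_3 = (-5 - (0.4)·0.000 - (-3)·0.000) / (5.4) = -0.926
Iteration 2:
  x_1 = (1 - (-0.4)·-0.286 - (-3)·-0.926) / (4.4) = -0.430
  x_2 = (-2 - (3)·0.227 - (-2)·-0.926) / (7) = -0.648
  x_3 = (-5 - (0.4)·0.227 - (-3)·-0.286) / (5.4) = -1.102

(-0.430, -0.648, -1.102)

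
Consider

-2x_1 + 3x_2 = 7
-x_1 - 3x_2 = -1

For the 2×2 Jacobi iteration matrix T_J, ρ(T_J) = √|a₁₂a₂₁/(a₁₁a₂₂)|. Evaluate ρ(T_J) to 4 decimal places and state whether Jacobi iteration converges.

0.7071

a₁₂a₂₁/(a₁₁a₂₂) = (3)·(-1) / ((-2)·(-3)) = -0.500000
ρ = √|-0.500000| = √0.500000 = 0.7071
ρ < 1, so Jacobi converges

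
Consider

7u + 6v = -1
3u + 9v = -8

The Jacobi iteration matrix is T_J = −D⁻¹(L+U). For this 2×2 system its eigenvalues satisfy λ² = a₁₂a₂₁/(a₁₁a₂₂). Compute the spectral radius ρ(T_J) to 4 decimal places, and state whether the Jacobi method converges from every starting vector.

0.5345

a₁₂a₂₁/(a₁₁a₂₂) = (6)·(3) / ((7)·(9)) = 0.285714
ρ = √|0.285714| = √0.285714 = 0.5345
ρ < 1, so Jacobi converges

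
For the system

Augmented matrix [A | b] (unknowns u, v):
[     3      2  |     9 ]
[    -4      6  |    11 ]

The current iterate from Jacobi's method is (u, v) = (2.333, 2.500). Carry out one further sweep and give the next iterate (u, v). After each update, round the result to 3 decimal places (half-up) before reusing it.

One sweep:
  u = (9 - (2)·2.500) / (3) = 1.333
  v = (11 - (-4)·2.333) / (6) = 3.389

(1.333, 3.389)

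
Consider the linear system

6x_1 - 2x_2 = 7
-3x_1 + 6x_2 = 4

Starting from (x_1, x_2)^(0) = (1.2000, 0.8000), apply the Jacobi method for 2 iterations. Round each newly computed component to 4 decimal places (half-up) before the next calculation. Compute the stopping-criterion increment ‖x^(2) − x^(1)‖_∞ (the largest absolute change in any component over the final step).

0.1556

Iteration 1:
  x_1 = (7 - (-2)·0.8000) / (6) = 1.4333
  x_2 = (4 - (-3)·1.2000) / (6) = 1.2667
Iteration 2:
  x_1 = (7 - (-2)·1.2667) / (6) = 1.5889
  x_2 = (4 - (-3)·1.4333) / (6) = 1.3833
Change: (0.1556, 0.1166) → max |·| = 0.1556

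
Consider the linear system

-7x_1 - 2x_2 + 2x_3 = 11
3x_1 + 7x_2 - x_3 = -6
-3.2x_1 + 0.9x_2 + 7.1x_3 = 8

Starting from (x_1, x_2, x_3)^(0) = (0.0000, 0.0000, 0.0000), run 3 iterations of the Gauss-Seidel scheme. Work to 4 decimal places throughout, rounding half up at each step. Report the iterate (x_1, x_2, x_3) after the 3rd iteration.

(-1.3653, -0.1971, 0.5364)

Iteration 1:
  x_1 = (11 - (-2)·0.0000 - (2)·0.0000) / (-7) = -1.5714
  x_2 = (-6 - (3)·-1.5714 - (-1)·0.0000) / (7) = -0.1837
  x_3 = (8 - (-3.2)·-1.5714 - (0.9)·-0.1837) / (7.1) = 0.4418
Iteration 2:
  x_1 = (11 - (-2)·-0.1837 - (2)·0.4418) / (-7) = -1.3927
  x_2 = (-6 - (3)·-1.3927 - (-1)·0.4418) / (7) = -0.1972
  x_3 = (8 - (-3.2)·-1.3927 - (0.9)·-0.1972) / (7.1) = 0.5241
Iteration 3:
  x_1 = (11 - (-2)·-0.1972 - (2)·0.5241) / (-7) = -1.3653
  x_2 = (-6 - (3)·-1.3653 - (-1)·0.5241) / (7) = -0.1971
  x_3 = (8 - (-3.2)·-1.3653 - (0.9)·-0.1971) / (7.1) = 0.5364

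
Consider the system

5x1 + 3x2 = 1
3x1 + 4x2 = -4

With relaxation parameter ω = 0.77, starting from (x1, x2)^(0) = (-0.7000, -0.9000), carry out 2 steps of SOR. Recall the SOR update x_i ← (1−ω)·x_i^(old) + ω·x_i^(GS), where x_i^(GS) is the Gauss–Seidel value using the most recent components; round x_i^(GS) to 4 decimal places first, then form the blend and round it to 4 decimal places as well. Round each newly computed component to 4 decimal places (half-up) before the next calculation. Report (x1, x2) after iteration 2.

(0.8085, -1.5159)

Iteration 1:
  x1: GS value = (1 - (3)·-0.9000) / (5) = 0.7400;  x1 ← (1−ω)·-0.7000 + ω·0.7400 = 0.4088
  x2: GS value = (-4 - (3)·0.4088) / (4) = -1.3066;  x2 ← (1−ω)·-0.9000 + ω·-1.3066 = -1.2131
Iteration 2:
  x1: GS value = (1 - (3)·-1.2131) / (5) = 0.9279;  x1 ← (1−ω)·0.4088 + ω·0.9279 = 0.8085
  x2: GS value = (-4 - (3)·0.8085) / (4) = -1.6064;  x2 ← (1−ω)·-1.2131 + ω·-1.6064 = -1.5159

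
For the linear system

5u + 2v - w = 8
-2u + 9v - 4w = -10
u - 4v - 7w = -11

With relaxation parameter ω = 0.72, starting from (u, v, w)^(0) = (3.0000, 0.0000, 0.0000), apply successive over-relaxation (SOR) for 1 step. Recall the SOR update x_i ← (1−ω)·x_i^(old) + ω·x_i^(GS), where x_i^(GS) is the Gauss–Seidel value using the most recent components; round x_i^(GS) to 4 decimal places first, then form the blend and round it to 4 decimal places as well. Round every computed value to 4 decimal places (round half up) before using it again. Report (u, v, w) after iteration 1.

Iteration 1:
  u: GS value = (8 - (2)·0.0000 - (-1)·0.0000) / (5) = 1.6000;  u ← (1−ω)·3.0000 + ω·1.6000 = 1.9920
  v: GS value = (-10 - (-2)·1.9920 - (-4)·0.0000) / (9) = -0.6684;  v ← (1−ω)·0.0000 + ω·-0.6684 = -0.4812
  w: GS value = (-11 - (1)·1.9920 - (-4)·-0.4812) / (-7) = 2.1310;  w ← (1−ω)·0.0000 + ω·2.1310 = 1.5343

(1.9920, -0.4812, 1.5343)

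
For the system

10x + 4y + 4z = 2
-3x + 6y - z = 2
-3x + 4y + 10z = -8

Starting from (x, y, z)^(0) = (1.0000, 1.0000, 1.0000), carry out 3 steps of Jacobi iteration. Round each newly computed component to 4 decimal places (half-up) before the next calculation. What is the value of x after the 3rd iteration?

Iteration 1:
  x = (2 - (4)·1.0000 - (4)·1.0000) / (10) = -0.6000
  y = (2 - (-3)·1.0000 - (-1)·1.0000) / (6) = 1.0000
  z = (-8 - (-3)·1.0000 - (4)·1.0000) / (10) = -0.9000
Iteration 2:
  x = (2 - (4)·1.0000 - (4)·-0.9000) / (10) = 0.1600
  y = (2 - (-3)·-0.6000 - (-1)·-0.9000) / (6) = -0.1167
  z = (-8 - (-3)·-0.6000 - (4)·1.0000) / (10) = -1.3800
Iteration 3:
  x = (2 - (4)·-0.1167 - (4)·-1.3800) / (10) = 0.7987
  y = (2 - (-3)·0.1600 - (-1)·-1.3800) / (6) = 0.1833
  z = (-8 - (-3)·0.1600 - (4)·-0.1167) / (10) = -0.7053

0.7987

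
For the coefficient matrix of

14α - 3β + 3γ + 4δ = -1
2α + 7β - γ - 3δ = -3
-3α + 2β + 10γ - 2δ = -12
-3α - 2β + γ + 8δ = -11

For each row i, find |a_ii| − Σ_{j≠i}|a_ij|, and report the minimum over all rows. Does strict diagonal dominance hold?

row 1: |14| − (3+3+4) = 4
row 2: |7| − (2+1+3) = 1
row 3: |10| − (3+2+2) = 3
row 4: |8| − (3+2+1) = 2
minimum over rows = 1 → strictly diagonally dominant (convergence guaranteed)

1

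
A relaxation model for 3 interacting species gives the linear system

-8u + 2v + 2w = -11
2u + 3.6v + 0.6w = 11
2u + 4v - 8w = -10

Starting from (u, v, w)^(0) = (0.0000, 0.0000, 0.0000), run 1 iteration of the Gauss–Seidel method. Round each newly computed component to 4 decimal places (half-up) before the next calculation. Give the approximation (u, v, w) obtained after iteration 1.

(1.3750, 2.2917, 2.7396)

Iteration 1:
  u = (-11 - (2)·0.0000 - (2)·0.0000) / (-8) = 1.3750
  v = (11 - (2)·1.3750 - (0.6)·0.0000) / (3.6) = 2.2917
  w = (-10 - (2)·1.3750 - (4)·2.2917) / (-8) = 2.7396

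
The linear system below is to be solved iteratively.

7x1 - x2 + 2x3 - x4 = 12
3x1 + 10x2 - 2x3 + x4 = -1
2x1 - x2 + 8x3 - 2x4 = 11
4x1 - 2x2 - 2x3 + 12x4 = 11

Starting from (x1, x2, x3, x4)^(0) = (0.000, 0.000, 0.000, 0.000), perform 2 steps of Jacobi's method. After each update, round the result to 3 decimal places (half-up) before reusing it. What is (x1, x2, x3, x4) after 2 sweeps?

(1.438, -0.431, 1.163, 0.558)

Iteration 1:
  x1 = (12 - (-1)·0.000 - (2)·0.000 - (-1)·0.000) / (7) = 1.714
  x2 = (-1 - (3)·0.000 - (-2)·0.000 - (1)·0.000) / (10) = -0.100
  x3 = (11 - (2)·0.000 - (-1)·0.000 - (-2)·0.000) / (8) = 1.375
  x4 = (11 - (4)·0.000 - (-2)·0.000 - (-2)·0.000) / (12) = 0.917
Iteration 2:
  x1 = (12 - (-1)·-0.100 - (2)·1.375 - (-1)·0.917) / (7) = 1.438
  x2 = (-1 - (3)·1.714 - (-2)·1.375 - (1)·0.917) / (10) = -0.431
  x3 = (11 - (2)·1.714 - (-1)·-0.100 - (-2)·0.917) / (8) = 1.163
  x4 = (11 - (4)·1.714 - (-2)·-0.100 - (-2)·1.375) / (12) = 0.558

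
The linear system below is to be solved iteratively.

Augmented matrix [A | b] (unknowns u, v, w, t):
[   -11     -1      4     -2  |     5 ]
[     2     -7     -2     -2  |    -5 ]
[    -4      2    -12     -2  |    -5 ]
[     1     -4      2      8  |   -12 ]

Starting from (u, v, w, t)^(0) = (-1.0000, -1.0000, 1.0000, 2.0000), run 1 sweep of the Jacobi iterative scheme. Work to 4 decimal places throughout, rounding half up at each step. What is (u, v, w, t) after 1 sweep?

Iteration 1:
  u = (5 - (-1)·-1.0000 - (4)·1.0000 - (-2)·2.0000) / (-11) = -0.3636
  v = (-5 - (2)·-1.0000 - (-2)·1.0000 - (-2)·2.0000) / (-7) = -0.4286
  w = (-5 - (-4)·-1.0000 - (2)·-1.0000 - (-2)·2.0000) / (-12) = 0.2500
  t = (-12 - (1)·-1.0000 - (-4)·-1.0000 - (2)·1.0000) / (8) = -2.1250

(-0.3636, -0.4286, 0.2500, -2.1250)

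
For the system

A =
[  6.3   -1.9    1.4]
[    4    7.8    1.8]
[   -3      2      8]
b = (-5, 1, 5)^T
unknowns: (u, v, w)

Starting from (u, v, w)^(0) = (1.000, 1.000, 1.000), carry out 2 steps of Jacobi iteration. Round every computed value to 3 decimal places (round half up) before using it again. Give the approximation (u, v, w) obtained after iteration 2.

(-1.146, 0.321, 0.511)

Iteration 1:
  u = (-5 - (-1.9)·1.000 - (1.4)·1.000) / (6.3) = -0.714
  v = (1 - (4)·1.000 - (1.8)·1.000) / (7.8) = -0.615
  w = (5 - (-3)·1.000 - (2)·1.000) / (8) = 0.750
Iteration 2:
  u = (-5 - (-1.9)·-0.615 - (1.4)·0.750) / (6.3) = -1.146
  v = (1 - (4)·-0.714 - (1.8)·0.750) / (7.8) = 0.321
  w = (5 - (-3)·-0.714 - (2)·-0.615) / (8) = 0.511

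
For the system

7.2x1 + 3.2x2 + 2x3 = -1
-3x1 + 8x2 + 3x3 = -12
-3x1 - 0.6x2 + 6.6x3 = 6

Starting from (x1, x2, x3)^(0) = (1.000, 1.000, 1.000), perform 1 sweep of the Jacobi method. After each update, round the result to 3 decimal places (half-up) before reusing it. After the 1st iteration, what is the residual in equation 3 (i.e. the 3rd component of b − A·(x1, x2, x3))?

-7.086

Iteration 1:
  x1 = (-1 - (3.2)·1.000 - (2)·1.000) / (7.2) = -0.861
  x2 = (-12 - (-3)·1.000 - (3)·1.000) / (8) = -1.500
  x3 = (6 - (-3)·1.000 - (-0.6)·1.000) / (6.6) = 1.455
Residual b − A·x = (7.089, -6.948, -7.086)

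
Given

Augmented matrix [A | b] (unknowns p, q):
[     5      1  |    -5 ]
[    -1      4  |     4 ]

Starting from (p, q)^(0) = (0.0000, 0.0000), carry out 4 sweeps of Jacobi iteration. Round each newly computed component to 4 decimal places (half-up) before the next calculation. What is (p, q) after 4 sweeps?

(-1.1400, 0.7125)

Iteration 1:
  p = (-5 - (1)·0.0000) / (5) = -1.0000
  q = (4 - (-1)·0.0000) / (4) = 1.0000
Iteration 2:
  p = (-5 - (1)·1.0000) / (5) = -1.2000
  q = (4 - (-1)·-1.0000) / (4) = 0.7500
Iteration 3:
  p = (-5 - (1)·0.7500) / (5) = -1.1500
  q = (4 - (-1)·-1.2000) / (4) = 0.7000
Iteration 4:
  p = (-5 - (1)·0.7000) / (5) = -1.1400
  q = (4 - (-1)·-1.1500) / (4) = 0.7125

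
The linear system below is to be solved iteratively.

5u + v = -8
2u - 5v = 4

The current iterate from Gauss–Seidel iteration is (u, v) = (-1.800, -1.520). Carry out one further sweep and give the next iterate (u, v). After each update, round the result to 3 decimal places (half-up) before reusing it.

(-1.296, -1.318)

One sweep:
  u = (-8 - (1)·-1.520) / (5) = -1.296
  v = (4 - (2)·-1.296) / (-5) = -1.318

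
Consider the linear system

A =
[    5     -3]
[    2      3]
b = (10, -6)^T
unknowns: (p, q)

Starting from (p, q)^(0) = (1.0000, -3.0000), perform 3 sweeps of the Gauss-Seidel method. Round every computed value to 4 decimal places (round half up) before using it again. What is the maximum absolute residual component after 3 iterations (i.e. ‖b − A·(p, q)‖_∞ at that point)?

Iteration 1:
  p = (10 - (-3)·-3.0000) / (5) = 0.2000
  q = (-6 - (2)·0.2000) / (3) = -2.1333
Iteration 2:
  p = (10 - (-3)·-2.1333) / (5) = 0.7200
  q = (-6 - (2)·0.7200) / (3) = -2.4800
Iteration 3:
  p = (10 - (-3)·-2.4800) / (5) = 0.5120
  q = (-6 - (2)·0.5120) / (3) = -2.3413
Residual b − A·x = (0.4161, -0.0001); ∞-norm = 0.4161

0.4161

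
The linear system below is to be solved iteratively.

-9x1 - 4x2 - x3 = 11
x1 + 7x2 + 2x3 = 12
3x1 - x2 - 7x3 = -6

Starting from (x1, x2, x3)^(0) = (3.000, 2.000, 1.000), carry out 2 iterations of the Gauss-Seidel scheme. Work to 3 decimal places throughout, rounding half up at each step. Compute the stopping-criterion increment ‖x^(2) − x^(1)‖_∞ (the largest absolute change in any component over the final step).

Iteration 1:
  x1 = (11 - (-4)·2.000 - (-1)·1.000) / (-9) = -2.222
  x2 = (12 - (1)·-2.222 - (2)·1.000) / (7) = 1.746
  x3 = (-6 - (3)·-2.222 - (-1)·1.746) / (-7) = -0.345
Iteration 2:
  x1 = (11 - (-4)·1.746 - (-1)·-0.345) / (-9) = -1.960
  x2 = (12 - (1)·-1.960 - (2)·-0.345) / (7) = 2.093
  x3 = (-6 - (3)·-1.960 - (-1)·2.093) / (-7) = -0.282
Change: (0.262, 0.347, 0.063) → max |·| = 0.347

0.347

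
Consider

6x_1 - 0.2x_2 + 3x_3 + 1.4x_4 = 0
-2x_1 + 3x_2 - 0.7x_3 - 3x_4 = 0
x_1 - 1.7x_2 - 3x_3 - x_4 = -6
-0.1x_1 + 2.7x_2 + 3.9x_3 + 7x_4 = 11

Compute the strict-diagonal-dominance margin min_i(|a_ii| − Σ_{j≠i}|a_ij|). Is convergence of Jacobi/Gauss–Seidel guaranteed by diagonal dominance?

row 1: |6| − (0.2+3+1.4) = 1.4
row 2: |3| − (2+0.7+3) = -2.7
row 3: |-3| − (1+1.7+1) = -0.7
row 4: |7| − (0.1+2.7+3.9) = 0.3
minimum over rows = -2.7 → not strictly diagonally dominant

-2.7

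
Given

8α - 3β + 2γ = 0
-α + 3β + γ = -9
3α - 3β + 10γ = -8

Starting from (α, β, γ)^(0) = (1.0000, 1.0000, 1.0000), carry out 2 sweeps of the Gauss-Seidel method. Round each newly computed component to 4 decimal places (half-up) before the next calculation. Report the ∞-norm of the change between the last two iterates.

Iteration 1:
  α = (0 - (-3)·1.0000 - (2)·1.0000) / (8) = 0.1250
  β = (-9 - (-1)·0.1250 - (1)·1.0000) / (3) = -3.2917
  γ = (-8 - (3)·0.1250 - (-3)·-3.2917) / (10) = -1.8250
Iteration 2:
  α = (0 - (-3)·-3.2917 - (2)·-1.8250) / (8) = -0.7781
  β = (-9 - (-1)·-0.7781 - (1)·-1.8250) / (3) = -2.6510
  γ = (-8 - (3)·-0.7781 - (-3)·-2.6510) / (10) = -1.3619
Change: (-0.9031, 0.6407, 0.4631) → max |·| = 0.9031

0.9031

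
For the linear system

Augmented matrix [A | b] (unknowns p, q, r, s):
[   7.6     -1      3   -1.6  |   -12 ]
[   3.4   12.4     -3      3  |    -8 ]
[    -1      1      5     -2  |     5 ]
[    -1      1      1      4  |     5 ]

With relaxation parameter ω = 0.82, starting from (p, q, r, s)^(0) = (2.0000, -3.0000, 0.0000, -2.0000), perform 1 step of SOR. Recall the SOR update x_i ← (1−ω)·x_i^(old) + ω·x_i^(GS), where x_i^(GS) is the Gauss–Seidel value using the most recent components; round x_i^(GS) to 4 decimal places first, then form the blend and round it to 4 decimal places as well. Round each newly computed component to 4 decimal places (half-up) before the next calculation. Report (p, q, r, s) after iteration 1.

Iteration 1:
  p: GS value = (-12 - (-1)·-3.0000 - (3)·0.0000 - (-1.6)·-2.0000) / (7.6) = -2.3947;  p ← (1−ω)·2.0000 + ω·-2.3947 = -1.6037
  q: GS value = (-8 - (3.4)·-1.6037 - (-3)·0.0000 - (3)·-2.0000) / (12.4) = 0.2784;  q ← (1−ω)·-3.0000 + ω·0.2784 = -0.3117
  r: GS value = (5 - (-1)·-1.6037 - (1)·-0.3117 - (-2)·-2.0000) / (5) = -0.0584;  r ← (1−ω)·0.0000 + ω·-0.0584 = -0.0479
  s: GS value = (5 - (-1)·-1.6037 - (1)·-0.3117 - (1)·-0.0479) / (4) = 0.9390;  s ← (1−ω)·-2.0000 + ω·0.9390 = 0.4100

(-1.6037, -0.3117, -0.0479, 0.4100)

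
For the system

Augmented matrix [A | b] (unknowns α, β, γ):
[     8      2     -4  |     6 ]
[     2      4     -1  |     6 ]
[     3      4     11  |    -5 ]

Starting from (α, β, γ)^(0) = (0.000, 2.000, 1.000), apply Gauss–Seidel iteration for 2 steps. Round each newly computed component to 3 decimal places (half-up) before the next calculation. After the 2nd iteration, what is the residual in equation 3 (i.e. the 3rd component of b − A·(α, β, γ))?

0.000

Iteration 1:
  α = (6 - (2)·2.000 - (-4)·1.000) / (8) = 0.750
  β = (6 - (2)·0.750 - (-1)·1.000) / (4) = 1.375
  γ = (-5 - (3)·0.750 - (4)·1.375) / (11) = -1.159
Iteration 2:
  α = (6 - (2)·1.375 - (-4)·-1.159) / (8) = -0.173
  β = (6 - (2)·-0.173 - (-1)·-1.159) / (4) = 1.297
  γ = (-5 - (3)·-0.173 - (4)·1.297) / (11) = -0.879
Residual b − A·x = (1.274, 0.279, 0.000)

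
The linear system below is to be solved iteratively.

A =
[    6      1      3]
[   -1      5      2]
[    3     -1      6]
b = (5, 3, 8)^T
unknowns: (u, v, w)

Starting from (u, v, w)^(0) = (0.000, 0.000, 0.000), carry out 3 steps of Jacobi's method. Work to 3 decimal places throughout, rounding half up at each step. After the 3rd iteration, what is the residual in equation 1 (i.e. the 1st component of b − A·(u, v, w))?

Iteration 1:
  u = (5 - (1)·0.000 - (3)·0.000) / (6) = 0.833
  v = (3 - (-1)·0.000 - (2)·0.000) / (5) = 0.600
  w = (8 - (3)·0.000 - (-1)·0.000) / (6) = 1.333
Iteration 2:
  u = (5 - (1)·0.600 - (3)·1.333) / (6) = 0.067
  v = (3 - (-1)·0.833 - (2)·1.333) / (5) = 0.233
  w = (8 - (3)·0.833 - (-1)·0.600) / (6) = 1.017
Iteration 3:
  u = (5 - (1)·0.233 - (3)·1.017) / (6) = 0.286
  v = (3 - (-1)·0.067 - (2)·1.017) / (5) = 0.207
  w = (8 - (3)·0.067 - (-1)·0.233) / (6) = 1.339
Residual b − A·x = (-0.940, -0.427, -0.685)

-0.940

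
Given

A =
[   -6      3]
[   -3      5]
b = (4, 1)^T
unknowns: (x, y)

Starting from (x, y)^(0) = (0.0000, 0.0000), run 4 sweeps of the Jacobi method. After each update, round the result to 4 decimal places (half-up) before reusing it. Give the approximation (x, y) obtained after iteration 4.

(-0.7367, -0.2600)

Iteration 1:
  x = (4 - (3)·0.0000) / (-6) = -0.6667
  y = (1 - (-3)·0.0000) / (5) = 0.2000
Iteration 2:
  x = (4 - (3)·0.2000) / (-6) = -0.5667
  y = (1 - (-3)·-0.6667) / (5) = -0.2000
Iteration 3:
  x = (4 - (3)·-0.2000) / (-6) = -0.7667
  y = (1 - (-3)·-0.5667) / (5) = -0.1400
Iteration 4:
  x = (4 - (3)·-0.1400) / (-6) = -0.7367
  y = (1 - (-3)·-0.7667) / (5) = -0.2600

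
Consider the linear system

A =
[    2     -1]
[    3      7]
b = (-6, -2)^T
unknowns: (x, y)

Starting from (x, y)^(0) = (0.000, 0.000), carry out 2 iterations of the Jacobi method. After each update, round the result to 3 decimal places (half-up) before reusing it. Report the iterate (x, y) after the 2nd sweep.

Iteration 1:
  x = (-6 - (-1)·0.000) / (2) = -3.000
  y = (-2 - (3)·0.000) / (7) = -0.286
Iteration 2:
  x = (-6 - (-1)·-0.286) / (2) = -3.143
  y = (-2 - (3)·-3.000) / (7) = 1.000

(-3.143, 1.000)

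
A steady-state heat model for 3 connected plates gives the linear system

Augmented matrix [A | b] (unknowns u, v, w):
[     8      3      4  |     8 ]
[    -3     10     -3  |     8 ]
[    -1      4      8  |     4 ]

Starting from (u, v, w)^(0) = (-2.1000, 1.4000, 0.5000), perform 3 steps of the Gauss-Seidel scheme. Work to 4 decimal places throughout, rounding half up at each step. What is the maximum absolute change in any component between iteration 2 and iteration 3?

0.0203

Iteration 1:
  u = (8 - (3)·1.4000 - (4)·0.5000) / (8) = 0.2250
  v = (8 - (-3)·0.2250 - (-3)·0.5000) / (10) = 1.0175
  w = (4 - (-1)·0.2250 - (4)·1.0175) / (8) = 0.0194
Iteration 2:
  u = (8 - (3)·1.0175 - (4)·0.0194) / (8) = 0.6087
  v = (8 - (-3)·0.6087 - (-3)·0.0194) / (10) = 0.9884
  w = (4 - (-1)·0.6087 - (4)·0.9884) / (8) = 0.0819
Iteration 3:
  u = (8 - (3)·0.9884 - (4)·0.0819) / (8) = 0.5884
  v = (8 - (-3)·0.5884 - (-3)·0.0819) / (10) = 1.0011
  w = (4 - (-1)·0.5884 - (4)·1.0011) / (8) = 0.0730
Change: (-0.0203, 0.0127, -0.0089) → max |·| = 0.0203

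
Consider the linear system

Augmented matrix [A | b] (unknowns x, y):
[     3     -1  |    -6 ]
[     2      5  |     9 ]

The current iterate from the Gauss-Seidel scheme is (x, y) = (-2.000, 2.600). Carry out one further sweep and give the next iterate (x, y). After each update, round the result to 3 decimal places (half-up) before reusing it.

One sweep:
  x = (-6 - (-1)·2.600) / (3) = -1.133
  y = (9 - (2)·-1.133) / (5) = 2.253

(-1.133, 2.253)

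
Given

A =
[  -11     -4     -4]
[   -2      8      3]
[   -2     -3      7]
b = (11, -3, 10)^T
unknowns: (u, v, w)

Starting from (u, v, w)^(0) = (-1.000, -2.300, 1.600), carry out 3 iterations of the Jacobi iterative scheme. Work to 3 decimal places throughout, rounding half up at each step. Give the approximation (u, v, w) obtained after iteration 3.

Iteration 1:
  u = (11 - (-4)·-2.300 - (-4)·1.600) / (-11) = -0.745
  v = (-3 - (-2)·-1.000 - (3)·1.600) / (8) = -1.225
  w = (10 - (-2)·-1.000 - (-3)·-2.300) / (7) = 0.157
Iteration 2:
  u = (11 - (-4)·-1.225 - (-4)·0.157) / (-11) = -0.612
  v = (-3 - (-2)·-0.745 - (3)·0.157) / (8) = -0.620
  w = (10 - (-2)·-0.745 - (-3)·-1.225) / (7) = 0.691
Iteration 3:
  u = (11 - (-4)·-0.620 - (-4)·0.691) / (-11) = -1.026
  v = (-3 - (-2)·-0.612 - (3)·0.691) / (8) = -0.787
  w = (10 - (-2)·-0.612 - (-3)·-0.620) / (7) = 0.988

(-1.026, -0.787, 0.988)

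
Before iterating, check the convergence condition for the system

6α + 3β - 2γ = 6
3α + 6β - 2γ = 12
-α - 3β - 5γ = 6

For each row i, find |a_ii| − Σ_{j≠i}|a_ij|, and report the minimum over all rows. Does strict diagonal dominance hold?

1

row 1: |6| − (3+2) = 1
row 2: |6| − (3+2) = 1
row 3: |-5| − (1+3) = 1
minimum over rows = 1 → strictly diagonally dominant (convergence guaranteed)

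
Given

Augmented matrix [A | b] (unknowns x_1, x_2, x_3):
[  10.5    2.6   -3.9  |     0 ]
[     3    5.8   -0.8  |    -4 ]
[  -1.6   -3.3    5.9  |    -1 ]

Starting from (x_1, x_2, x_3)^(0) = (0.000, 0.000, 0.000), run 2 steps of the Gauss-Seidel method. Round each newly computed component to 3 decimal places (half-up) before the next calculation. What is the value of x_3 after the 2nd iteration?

Iteration 1:
  x_1 = (0 - (2.6)·0.000 - (-3.9)·0.000) / (10.5) = 0.000
  x_2 = (-4 - (3)·0.000 - (-0.8)·0.000) / (5.8) = -0.690
  x_3 = (-1 - (-1.6)·0.000 - (-3.3)·-0.690) / (5.9) = -0.555
Iteration 2:
  x_1 = (0 - (2.6)·-0.690 - (-3.9)·-0.555) / (10.5) = -0.035
  x_2 = (-4 - (3)·-0.035 - (-0.8)·-0.555) / (5.8) = -0.748
  x_3 = (-1 - (-1.6)·-0.035 - (-3.3)·-0.748) / (5.9) = -0.597

-0.597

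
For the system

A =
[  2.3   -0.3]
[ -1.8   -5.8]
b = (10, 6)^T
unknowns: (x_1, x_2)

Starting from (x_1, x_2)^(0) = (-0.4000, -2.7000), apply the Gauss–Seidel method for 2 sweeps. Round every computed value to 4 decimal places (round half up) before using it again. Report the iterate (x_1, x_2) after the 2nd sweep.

(4.0512, -2.2918)

Iteration 1:
  x_1 = (10 - (-0.3)·-2.7000) / (2.3) = 3.9957
  x_2 = (6 - (-1.8)·3.9957) / (-5.8) = -2.2745
Iteration 2:
  x_1 = (10 - (-0.3)·-2.2745) / (2.3) = 4.0512
  x_2 = (6 - (-1.8)·4.0512) / (-5.8) = -2.2918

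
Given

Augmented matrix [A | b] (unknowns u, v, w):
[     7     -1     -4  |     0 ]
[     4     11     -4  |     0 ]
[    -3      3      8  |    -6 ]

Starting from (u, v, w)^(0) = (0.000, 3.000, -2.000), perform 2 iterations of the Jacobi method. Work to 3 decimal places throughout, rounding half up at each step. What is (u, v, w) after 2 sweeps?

Iteration 1:
  u = (0 - (-1)·3.000 - (-4)·-2.000) / (7) = -0.714
  v = (0 - (4)·0.000 - (-4)·-2.000) / (11) = -0.727
  w = (-6 - (-3)·0.000 - (3)·3.000) / (8) = -1.875
Iteration 2:
  u = (0 - (-1)·-0.727 - (-4)·-1.875) / (7) = -1.175
  v = (0 - (4)·-0.714 - (-4)·-1.875) / (11) = -0.422
  w = (-6 - (-3)·-0.714 - (3)·-0.727) / (8) = -0.745

(-1.175, -0.422, -0.745)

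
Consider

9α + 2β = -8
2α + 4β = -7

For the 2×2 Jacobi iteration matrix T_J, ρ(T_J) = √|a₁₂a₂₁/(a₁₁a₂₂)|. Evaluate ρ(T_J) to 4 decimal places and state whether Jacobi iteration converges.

a₁₂a₂₁/(a₁₁a₂₂) = (2)·(2) / ((9)·(4)) = 0.111111
ρ = √|0.111111| = √0.111111 = 0.3333
ρ < 1, so Jacobi converges

0.3333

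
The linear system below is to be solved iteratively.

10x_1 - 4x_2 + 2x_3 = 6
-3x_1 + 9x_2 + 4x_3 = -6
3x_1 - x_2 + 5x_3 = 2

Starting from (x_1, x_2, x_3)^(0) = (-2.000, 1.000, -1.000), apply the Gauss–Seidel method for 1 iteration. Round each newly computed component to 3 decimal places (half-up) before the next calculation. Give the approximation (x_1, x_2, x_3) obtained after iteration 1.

Iteration 1:
  x_1 = (6 - (-4)·1.000 - (2)·-1.000) / (10) = 1.200
  x_2 = (-6 - (-3)·1.200 - (4)·-1.000) / (9) = 0.178
  x_3 = (2 - (3)·1.200 - (-1)·0.178) / (5) = -0.284

(1.200, 0.178, -0.284)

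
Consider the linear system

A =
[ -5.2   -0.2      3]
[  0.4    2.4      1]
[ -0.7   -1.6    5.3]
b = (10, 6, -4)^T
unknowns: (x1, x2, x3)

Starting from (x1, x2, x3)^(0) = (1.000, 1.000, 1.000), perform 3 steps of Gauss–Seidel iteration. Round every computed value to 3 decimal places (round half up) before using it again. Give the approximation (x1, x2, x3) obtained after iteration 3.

(-2.121, 2.914, -0.155)

Iteration 1:
  x1 = (10 - (-0.2)·1.000 - (3)·1.000) / (-5.2) = -1.385
  x2 = (6 - (0.4)·-1.385 - (1)·1.000) / (2.4) = 2.314
  x3 = (-4 - (-0.7)·-1.385 - (-1.6)·2.314) / (5.3) = -0.239
Iteration 2:
  x1 = (10 - (-0.2)·2.314 - (3)·-0.239) / (-5.2) = -2.150
  x2 = (6 - (0.4)·-2.150 - (1)·-0.239) / (2.4) = 2.958
  x3 = (-4 - (-0.7)·-2.150 - (-1.6)·2.958) / (5.3) = -0.146
Iteration 3:
  x1 = (10 - (-0.2)·2.958 - (3)·-0.146) / (-5.2) = -2.121
  x2 = (6 - (0.4)·-2.121 - (1)·-0.146) / (2.4) = 2.914
  x3 = (-4 - (-0.7)·-2.121 - (-1.6)·2.914) / (5.3) = -0.155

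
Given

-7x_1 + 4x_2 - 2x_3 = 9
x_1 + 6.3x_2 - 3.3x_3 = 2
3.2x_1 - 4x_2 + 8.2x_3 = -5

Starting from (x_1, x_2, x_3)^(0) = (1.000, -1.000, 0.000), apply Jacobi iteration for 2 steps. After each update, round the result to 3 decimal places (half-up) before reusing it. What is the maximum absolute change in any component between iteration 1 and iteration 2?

1.680

Iteration 1:
  x_1 = (9 - (4)·-1.000 - (-2)·0.000) / (-7) = -1.857
  x_2 = (2 - (1)·1.000 - (-3.3)·0.000) / (6.3) = 0.159
  x_3 = (-5 - (3.2)·1.000 - (-4)·-1.000) / (8.2) = -1.488
Iteration 2:
  x_1 = (9 - (4)·0.159 - (-2)·-1.488) / (-7) = -0.770
  x_2 = (2 - (1)·-1.857 - (-3.3)·-1.488) / (6.3) = -0.167
  x_3 = (-5 - (3.2)·-1.857 - (-4)·0.159) / (8.2) = 0.192
Change: (1.087, -0.326, 1.680) → max |·| = 1.680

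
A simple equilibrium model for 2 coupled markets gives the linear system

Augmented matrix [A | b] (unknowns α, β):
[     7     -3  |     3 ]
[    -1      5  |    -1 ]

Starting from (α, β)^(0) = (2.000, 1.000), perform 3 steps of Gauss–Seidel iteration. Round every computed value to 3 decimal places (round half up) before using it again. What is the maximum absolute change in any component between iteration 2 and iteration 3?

0.038

Iteration 1:
  α = (3 - (-3)·1.000) / (7) = 0.857
  β = (-1 - (-1)·0.857) / (5) = -0.029
Iteration 2:
  α = (3 - (-3)·-0.029) / (7) = 0.416
  β = (-1 - (-1)·0.416) / (5) = -0.117
Iteration 3:
  α = (3 - (-3)·-0.117) / (7) = 0.378
  β = (-1 - (-1)·0.378) / (5) = -0.124
Change: (-0.038, -0.007) → max |·| = 0.038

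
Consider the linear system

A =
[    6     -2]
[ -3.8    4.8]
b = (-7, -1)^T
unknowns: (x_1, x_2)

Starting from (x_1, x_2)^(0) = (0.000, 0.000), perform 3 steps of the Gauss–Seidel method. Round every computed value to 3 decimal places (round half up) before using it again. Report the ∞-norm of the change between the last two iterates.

0.100

Iteration 1:
  x_1 = (-7 - (-2)·0.000) / (6) = -1.167
  x_2 = (-1 - (-3.8)·-1.167) / (4.8) = -1.132
Iteration 2:
  x_1 = (-7 - (-2)·-1.132) / (6) = -1.544
  x_2 = (-1 - (-3.8)·-1.544) / (4.8) = -1.431
Iteration 3:
  x_1 = (-7 - (-2)·-1.431) / (6) = -1.644
  x_2 = (-1 - (-3.8)·-1.644) / (4.8) = -1.510
Change: (-0.100, -0.079) → max |·| = 0.100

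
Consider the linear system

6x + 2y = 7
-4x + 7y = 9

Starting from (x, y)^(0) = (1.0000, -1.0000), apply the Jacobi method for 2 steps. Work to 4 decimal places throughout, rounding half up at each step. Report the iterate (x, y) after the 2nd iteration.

(0.5476, 2.1429)

Iteration 1:
  x = (7 - (2)·-1.0000) / (6) = 1.5000
  y = (9 - (-4)·1.0000) / (7) = 1.8571
Iteration 2:
  x = (7 - (2)·1.8571) / (6) = 0.5476
  y = (9 - (-4)·1.5000) / (7) = 2.1429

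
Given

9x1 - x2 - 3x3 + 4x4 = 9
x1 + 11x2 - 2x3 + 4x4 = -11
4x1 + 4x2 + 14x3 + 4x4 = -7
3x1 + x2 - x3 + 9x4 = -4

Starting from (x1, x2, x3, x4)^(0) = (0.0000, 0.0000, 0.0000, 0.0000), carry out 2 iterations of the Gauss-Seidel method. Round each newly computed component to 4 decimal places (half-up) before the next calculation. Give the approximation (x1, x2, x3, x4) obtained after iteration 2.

(1.0360, -0.9225, -0.3298, -0.7239)

Iteration 1:
  x1 = (9 - (-1)·0.0000 - (-3)·0.0000 - (4)·0.0000) / (9) = 1.0000
  x2 = (-11 - (1)·1.0000 - (-2)·0.0000 - (4)·0.0000) / (11) = -1.0909
  x3 = (-7 - (4)·1.0000 - (4)·-1.0909 - (4)·0.0000) / (14) = -0.4740
  x4 = (-4 - (3)·1.0000 - (1)·-1.0909 - (-1)·-0.4740) / (9) = -0.7092
Iteration 2:
  x1 = (9 - (-1)·-1.0909 - (-3)·-0.4740 - (4)·-0.7092) / (9) = 1.0360
  x2 = (-11 - (1)·1.0360 - (-2)·-0.4740 - (4)·-0.7092) / (11) = -0.9225
  x3 = (-7 - (4)·1.0360 - (4)·-0.9225 - (4)·-0.7092) / (14) = -0.3298
  x4 = (-4 - (3)·1.0360 - (1)·-0.9225 - (-1)·-0.3298) / (9) = -0.7239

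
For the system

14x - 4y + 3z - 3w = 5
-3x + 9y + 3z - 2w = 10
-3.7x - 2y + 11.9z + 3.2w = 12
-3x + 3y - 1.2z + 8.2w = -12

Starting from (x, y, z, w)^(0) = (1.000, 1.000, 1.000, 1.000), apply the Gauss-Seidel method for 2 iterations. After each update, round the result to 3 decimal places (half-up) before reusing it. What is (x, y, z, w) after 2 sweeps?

Iteration 1:
  x = (5 - (-4)·1.000 - (3)·1.000 - (-3)·1.000) / (14) = 0.643
  y = (10 - (-3)·0.643 - (3)·1.000 - (-2)·1.000) / (9) = 1.214
  z = (12 - (-3.7)·0.643 - (-2)·1.214 - (3.2)·1.000) / (11.9) = 1.143
  w = (-12 - (-3)·0.643 - (3)·1.214 - (-1.2)·1.143) / (8.2) = -1.505
Iteration 2:
  x = (5 - (-4)·1.214 - (3)·1.143 - (-3)·-1.505) / (14) = 0.137
  y = (10 - (-3)·0.137 - (3)·1.143 - (-2)·-1.505) / (9) = 0.441
  z = (12 - (-3.7)·0.137 - (-2)·0.441 - (3.2)·-1.505) / (11.9) = 1.530
  w = (-12 - (-3)·0.137 - (3)·0.441 - (-1.2)·1.530) / (8.2) = -1.351

(0.137, 0.441, 1.530, -1.351)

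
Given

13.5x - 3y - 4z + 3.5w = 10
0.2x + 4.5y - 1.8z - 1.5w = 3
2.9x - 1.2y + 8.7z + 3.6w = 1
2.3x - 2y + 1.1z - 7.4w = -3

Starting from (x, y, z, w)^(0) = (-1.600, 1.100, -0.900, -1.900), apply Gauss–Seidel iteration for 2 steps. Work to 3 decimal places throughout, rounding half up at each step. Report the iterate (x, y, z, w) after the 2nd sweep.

Iteration 1:
  x = (10 - (-3)·1.100 - (-4)·-0.900 - (3.5)·-1.900) / (13.5) = 1.211
  y = (3 - (0.2)·1.211 - (-1.8)·-0.900 - (-1.5)·-1.900) / (4.5) = -0.380
  z = (1 - (2.9)·1.211 - (-1.2)·-0.380 - (3.6)·-1.900) / (8.7) = 0.445
  w = (-3 - (2.3)·1.211 - (-2)·-0.380 - (1.1)·0.445) / (-7.4) = 0.951
Iteration 2:
  x = (10 - (-3)·-0.380 - (-4)·0.445 - (3.5)·0.951) / (13.5) = 0.542
  y = (3 - (0.2)·0.542 - (-1.8)·0.445 - (-1.5)·0.951) / (4.5) = 1.138
  z = (1 - (2.9)·0.542 - (-1.2)·1.138 - (3.6)·0.951) / (8.7) = -0.302
  w = (-3 - (2.3)·0.542 - (-2)·1.138 - (1.1)·-0.302) / (-7.4) = 0.221

(0.542, 1.138, -0.302, 0.221)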